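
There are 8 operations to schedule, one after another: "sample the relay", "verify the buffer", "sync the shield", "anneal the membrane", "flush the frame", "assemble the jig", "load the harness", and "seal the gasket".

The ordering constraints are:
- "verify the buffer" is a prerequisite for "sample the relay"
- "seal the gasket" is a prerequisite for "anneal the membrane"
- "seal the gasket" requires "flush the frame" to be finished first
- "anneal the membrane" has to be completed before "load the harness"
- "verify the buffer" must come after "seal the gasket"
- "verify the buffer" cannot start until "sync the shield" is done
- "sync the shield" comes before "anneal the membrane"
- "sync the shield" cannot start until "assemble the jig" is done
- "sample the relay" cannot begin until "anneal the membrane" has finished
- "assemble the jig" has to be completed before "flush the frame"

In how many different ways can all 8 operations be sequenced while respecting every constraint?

15

"assemble the jig" is the only operation with nothing required before it, so every ordering starts there.
Enumerating by repeatedly choosing an available operation (one whose prerequisites are all placed) gives 15 distinct complete orderings.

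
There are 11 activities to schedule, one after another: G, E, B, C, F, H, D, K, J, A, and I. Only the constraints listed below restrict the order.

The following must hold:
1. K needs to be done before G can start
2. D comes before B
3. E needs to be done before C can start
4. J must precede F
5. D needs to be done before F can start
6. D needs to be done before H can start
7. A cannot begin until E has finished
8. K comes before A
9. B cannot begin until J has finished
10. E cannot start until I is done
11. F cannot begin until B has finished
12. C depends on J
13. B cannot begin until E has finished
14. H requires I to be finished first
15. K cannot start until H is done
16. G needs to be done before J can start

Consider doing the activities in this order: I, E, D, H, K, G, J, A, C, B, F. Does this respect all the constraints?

Yes

Every stated constraint is respected: E sits at position 2, ahead of B at position 10, and each of the other listed pairs likewise has the predecessor earlier in the sequence.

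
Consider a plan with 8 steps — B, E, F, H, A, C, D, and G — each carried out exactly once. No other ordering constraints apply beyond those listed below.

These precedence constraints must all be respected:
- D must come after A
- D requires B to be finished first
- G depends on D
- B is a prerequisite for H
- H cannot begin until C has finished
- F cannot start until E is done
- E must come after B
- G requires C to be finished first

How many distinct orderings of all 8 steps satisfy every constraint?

The steps with no prerequisites are B, A, C; any of them can be placed first.
Systematically extending each partial ordering one step at a time and counting, there are 384 complete orderings.

384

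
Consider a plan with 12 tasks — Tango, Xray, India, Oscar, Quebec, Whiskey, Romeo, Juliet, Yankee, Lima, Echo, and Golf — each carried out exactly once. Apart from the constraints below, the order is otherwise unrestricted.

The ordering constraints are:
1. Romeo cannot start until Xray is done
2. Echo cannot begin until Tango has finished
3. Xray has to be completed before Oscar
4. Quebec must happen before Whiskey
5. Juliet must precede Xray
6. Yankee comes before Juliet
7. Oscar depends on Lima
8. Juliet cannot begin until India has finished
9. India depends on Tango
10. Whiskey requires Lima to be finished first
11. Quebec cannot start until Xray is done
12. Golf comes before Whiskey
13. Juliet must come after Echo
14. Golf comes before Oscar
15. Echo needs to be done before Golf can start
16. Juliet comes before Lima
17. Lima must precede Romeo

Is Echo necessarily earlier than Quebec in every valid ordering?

Tracing the constraints gives a chain: Echo → Juliet → Xray → Quebec.
That forces Echo before Quebec in every valid schedule.

Yes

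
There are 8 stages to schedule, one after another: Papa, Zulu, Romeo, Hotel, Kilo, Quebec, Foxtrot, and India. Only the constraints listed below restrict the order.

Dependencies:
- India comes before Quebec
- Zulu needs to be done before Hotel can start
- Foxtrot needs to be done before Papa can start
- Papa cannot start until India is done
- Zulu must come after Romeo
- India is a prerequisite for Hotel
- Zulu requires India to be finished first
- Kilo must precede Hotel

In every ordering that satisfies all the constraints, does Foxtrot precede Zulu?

No

Nothing in the constraints links Foxtrot and Zulu; they are unordered relative to each other.
A valid ordering placing Zulu before Foxtrot exists, so the answer is no.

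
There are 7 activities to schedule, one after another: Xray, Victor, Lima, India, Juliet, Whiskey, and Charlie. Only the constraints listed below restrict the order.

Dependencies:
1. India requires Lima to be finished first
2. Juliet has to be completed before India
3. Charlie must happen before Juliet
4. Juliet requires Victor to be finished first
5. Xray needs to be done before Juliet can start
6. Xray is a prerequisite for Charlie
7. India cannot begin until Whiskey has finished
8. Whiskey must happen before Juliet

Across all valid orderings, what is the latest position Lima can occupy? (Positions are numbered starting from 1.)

6

Following the constraints forward from Lima, its only required successor is India.
With 1 mandatory successor out of 7 activities total, the latest slot for Lima is 7−1 = 6, and it's reachable by doing all non-successors before Lima.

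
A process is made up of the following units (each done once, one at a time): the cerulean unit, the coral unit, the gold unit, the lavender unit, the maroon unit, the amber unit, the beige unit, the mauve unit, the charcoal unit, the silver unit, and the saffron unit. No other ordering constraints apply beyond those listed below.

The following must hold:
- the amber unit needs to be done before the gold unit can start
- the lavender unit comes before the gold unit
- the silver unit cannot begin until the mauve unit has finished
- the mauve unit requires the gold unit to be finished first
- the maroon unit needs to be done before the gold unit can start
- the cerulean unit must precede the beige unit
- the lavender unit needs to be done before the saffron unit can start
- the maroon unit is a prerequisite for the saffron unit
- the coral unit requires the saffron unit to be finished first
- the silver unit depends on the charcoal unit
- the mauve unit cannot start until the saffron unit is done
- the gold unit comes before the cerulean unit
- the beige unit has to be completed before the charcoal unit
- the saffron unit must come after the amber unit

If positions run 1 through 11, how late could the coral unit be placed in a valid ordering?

11

No constraint forces any unit after the coral unit, so it can be placed last, in position 11.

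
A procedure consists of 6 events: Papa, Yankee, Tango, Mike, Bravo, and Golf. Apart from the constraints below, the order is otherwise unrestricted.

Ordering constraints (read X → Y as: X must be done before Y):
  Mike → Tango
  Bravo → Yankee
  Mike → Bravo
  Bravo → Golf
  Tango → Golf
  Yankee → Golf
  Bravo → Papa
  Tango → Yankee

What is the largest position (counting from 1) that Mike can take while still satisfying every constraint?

Every event that must follow Mike has to come after it. Tracing all chains starting from Mike, those events are: Papa, Yankee, Tango, Bravo, Golf — 5 in total.
With 5 mandatory successors out of 6 events total, the latest slot for Mike is 6−5 = 1, and it's reachable by doing all non-successors before Mike.

1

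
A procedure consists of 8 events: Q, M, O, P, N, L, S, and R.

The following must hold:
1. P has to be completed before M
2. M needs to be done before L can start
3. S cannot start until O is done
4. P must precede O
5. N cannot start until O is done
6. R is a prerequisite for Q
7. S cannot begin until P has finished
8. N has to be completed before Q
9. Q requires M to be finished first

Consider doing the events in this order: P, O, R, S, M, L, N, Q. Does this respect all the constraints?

Yes

Every stated constraint is respected: R sits at position 3, ahead of Q at position 8, and each of the other listed pairs likewise has the predecessor earlier in the sequence.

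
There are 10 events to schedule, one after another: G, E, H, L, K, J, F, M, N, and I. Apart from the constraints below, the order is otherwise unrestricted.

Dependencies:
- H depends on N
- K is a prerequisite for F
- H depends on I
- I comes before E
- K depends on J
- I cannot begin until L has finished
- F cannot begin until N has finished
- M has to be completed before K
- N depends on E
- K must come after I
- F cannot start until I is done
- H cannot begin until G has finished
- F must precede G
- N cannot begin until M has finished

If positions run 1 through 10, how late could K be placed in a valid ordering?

7

Following every chain forward from K, the events that must come later are G, H, F — 3 of them.
So at least 3 events follow K, putting K no later than position 7. That position is achievable by scheduling everything else first.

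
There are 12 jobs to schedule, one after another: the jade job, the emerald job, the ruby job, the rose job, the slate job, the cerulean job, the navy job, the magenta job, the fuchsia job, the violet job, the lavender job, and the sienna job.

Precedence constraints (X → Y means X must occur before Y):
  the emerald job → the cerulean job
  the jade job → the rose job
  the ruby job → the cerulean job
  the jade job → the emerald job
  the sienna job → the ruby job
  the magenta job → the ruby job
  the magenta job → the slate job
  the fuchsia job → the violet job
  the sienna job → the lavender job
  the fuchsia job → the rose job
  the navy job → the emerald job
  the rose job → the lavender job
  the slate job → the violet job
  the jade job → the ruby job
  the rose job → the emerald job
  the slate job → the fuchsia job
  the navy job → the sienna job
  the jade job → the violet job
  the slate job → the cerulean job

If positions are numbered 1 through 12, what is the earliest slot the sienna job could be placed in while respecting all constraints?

Working backwards through the constraints from the sienna job, its only required predecessor is the navy job.
With 1 mandatory predecessor, the earliest the sienna job can sit is position 1+1 = 2, and placing just that one first achieves it.

2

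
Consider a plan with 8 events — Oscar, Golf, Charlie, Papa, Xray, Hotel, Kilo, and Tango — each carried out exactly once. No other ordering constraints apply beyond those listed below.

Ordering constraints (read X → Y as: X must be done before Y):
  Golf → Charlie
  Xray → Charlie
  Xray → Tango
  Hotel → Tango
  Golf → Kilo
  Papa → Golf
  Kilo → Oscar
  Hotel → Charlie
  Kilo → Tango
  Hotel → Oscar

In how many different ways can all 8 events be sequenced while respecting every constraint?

152

3 events have no prerequisites (Papa, Xray, Hotel), so any of them could come first.
Systematically extending each partial ordering one event at a time and counting, there are 152 complete orderings.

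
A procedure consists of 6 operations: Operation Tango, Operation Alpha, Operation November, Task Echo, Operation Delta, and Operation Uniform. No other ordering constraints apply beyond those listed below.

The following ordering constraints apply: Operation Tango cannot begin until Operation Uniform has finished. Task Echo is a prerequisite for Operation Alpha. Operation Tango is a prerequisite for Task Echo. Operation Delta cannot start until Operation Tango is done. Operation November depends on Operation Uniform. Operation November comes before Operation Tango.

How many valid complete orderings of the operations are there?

3

Operation Uniform is the only operation with nothing required before it, so every ordering starts there.
Systematically extending each partial ordering one operation at a time and counting, there are 3 complete orderings.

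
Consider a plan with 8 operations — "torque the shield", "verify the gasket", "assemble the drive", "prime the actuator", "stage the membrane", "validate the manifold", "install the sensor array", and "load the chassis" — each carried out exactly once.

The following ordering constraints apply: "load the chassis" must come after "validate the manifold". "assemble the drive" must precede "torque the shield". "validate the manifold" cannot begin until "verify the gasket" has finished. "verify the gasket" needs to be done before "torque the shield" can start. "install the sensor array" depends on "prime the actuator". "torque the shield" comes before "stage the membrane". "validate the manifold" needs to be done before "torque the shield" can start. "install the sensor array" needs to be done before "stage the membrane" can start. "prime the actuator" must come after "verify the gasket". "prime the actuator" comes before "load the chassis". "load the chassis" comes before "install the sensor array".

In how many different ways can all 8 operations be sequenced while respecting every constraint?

33

2 operations have no prerequisites ("verify the gasket", "assemble the drive"), so any of them could come first.
Enumerating by repeatedly choosing an available operation (one whose prerequisites are all placed) gives 33 distinct complete orderings.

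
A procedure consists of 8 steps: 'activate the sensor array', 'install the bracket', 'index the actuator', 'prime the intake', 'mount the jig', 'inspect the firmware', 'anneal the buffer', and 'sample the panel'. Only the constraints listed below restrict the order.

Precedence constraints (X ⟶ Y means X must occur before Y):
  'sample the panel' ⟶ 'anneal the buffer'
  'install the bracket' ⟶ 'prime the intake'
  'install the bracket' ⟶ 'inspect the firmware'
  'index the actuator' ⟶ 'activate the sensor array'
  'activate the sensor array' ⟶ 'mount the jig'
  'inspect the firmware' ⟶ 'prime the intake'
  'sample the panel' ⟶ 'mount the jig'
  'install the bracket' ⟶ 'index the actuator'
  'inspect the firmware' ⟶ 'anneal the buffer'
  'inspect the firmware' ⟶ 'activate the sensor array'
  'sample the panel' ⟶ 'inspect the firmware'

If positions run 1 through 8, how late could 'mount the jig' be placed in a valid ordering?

8

Nothing depends on 'mount the jig', so it can be the final step, position 8.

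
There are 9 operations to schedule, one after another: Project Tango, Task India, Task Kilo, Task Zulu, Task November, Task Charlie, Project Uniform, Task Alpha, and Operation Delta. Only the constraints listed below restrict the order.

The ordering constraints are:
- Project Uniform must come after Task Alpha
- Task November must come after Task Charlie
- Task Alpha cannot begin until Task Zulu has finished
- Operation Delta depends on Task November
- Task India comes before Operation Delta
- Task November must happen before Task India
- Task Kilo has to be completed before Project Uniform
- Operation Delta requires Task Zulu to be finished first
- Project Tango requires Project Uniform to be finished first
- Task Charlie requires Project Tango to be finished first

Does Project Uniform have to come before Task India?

Yes

Chaining the stated constraints: Project Uniform → Project Tango → Task Charlie → Task November → Task India.
That forces Project Uniform before Task India in every valid schedule.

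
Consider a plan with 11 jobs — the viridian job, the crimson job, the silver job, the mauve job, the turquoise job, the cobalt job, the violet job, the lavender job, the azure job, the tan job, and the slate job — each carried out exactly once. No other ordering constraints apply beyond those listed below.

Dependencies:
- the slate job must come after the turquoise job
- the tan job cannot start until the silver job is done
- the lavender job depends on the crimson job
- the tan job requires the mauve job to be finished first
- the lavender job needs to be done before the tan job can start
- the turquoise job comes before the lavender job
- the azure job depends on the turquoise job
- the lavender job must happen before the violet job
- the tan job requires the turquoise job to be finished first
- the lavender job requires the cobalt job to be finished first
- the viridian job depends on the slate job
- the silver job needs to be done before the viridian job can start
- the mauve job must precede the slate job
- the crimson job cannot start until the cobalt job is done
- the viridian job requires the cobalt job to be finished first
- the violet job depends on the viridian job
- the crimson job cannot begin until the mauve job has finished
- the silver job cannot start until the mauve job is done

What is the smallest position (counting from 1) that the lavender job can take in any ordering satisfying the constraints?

5

Working backwards through the constraints from the lavender job, its full set of required predecessors is the crimson job, the mauve job, the turquoise job, the cobalt job — 4 of them.
With 4 mandatory predecessors, the earliest the lavender job can sit is position 4+1 = 5, and placing just those 4 first achieves it.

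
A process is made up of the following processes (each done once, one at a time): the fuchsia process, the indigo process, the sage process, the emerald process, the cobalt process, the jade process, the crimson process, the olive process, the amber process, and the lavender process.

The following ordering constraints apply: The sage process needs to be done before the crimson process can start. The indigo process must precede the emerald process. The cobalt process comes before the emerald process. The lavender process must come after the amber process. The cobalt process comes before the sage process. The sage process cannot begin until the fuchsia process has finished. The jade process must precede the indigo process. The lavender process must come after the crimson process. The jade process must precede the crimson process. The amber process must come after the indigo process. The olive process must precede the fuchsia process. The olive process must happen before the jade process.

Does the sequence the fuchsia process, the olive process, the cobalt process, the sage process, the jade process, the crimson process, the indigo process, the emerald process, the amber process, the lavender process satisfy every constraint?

In the proposed order, the fuchsia process appears before the olive process.
That contradicts the constraint that the olive process must precede the fuchsia process.

No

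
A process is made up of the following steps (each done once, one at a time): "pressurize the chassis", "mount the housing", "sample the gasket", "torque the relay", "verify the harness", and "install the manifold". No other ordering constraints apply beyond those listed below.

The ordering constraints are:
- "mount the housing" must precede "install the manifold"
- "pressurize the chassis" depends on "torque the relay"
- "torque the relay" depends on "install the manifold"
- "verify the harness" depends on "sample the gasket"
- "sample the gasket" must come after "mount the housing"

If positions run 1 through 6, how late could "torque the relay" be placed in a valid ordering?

Following the constraints forward from "torque the relay", its only required successor is "pressurize the chassis".
With 1 mandatory successor out of 6 steps total, the latest slot for "torque the relay" is 6−1 = 5, and it's reachable by doing all non-successors before "torque the relay".

5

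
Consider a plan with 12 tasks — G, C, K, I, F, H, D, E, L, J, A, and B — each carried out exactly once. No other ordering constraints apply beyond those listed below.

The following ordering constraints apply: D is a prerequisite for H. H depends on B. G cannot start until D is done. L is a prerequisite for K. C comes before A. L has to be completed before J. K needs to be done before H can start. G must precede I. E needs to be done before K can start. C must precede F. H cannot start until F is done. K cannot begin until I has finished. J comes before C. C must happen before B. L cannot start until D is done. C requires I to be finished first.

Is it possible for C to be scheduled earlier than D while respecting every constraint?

The constraints give a chain D → G → I → C, which forces D before C.
So no valid ordering can have C before D.

No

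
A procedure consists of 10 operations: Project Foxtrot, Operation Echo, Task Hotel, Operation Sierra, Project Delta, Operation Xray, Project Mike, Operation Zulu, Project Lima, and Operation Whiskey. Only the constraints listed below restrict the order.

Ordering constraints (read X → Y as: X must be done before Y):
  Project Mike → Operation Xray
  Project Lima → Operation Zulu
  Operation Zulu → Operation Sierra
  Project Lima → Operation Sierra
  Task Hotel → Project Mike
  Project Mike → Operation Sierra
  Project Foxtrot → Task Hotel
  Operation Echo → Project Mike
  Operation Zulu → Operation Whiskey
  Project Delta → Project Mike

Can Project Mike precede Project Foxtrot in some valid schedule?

No

The constraints give a chain Project Foxtrot → Task Hotel → Project Mike, which forces Project Foxtrot before Project Mike.
Hence Project Mike can never be scheduled before Project Foxtrot.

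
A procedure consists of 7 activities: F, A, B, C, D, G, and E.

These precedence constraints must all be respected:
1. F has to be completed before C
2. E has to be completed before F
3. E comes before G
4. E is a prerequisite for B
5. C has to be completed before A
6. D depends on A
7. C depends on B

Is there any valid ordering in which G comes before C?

Nothing in the constraints forces C before G — there is no chain from C to G.
That means at least one valid schedule has G before C.

Yes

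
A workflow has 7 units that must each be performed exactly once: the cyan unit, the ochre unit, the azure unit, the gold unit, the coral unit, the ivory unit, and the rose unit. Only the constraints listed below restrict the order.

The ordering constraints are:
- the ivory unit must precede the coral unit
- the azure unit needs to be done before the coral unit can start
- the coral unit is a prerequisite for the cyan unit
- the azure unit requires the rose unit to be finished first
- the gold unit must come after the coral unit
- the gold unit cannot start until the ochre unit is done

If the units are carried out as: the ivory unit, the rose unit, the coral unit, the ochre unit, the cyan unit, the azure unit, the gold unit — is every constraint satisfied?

Here the azure unit comes after the coral unit.
But one of the constraints requires the azure unit before the coral unit, so this ordering violates it.

No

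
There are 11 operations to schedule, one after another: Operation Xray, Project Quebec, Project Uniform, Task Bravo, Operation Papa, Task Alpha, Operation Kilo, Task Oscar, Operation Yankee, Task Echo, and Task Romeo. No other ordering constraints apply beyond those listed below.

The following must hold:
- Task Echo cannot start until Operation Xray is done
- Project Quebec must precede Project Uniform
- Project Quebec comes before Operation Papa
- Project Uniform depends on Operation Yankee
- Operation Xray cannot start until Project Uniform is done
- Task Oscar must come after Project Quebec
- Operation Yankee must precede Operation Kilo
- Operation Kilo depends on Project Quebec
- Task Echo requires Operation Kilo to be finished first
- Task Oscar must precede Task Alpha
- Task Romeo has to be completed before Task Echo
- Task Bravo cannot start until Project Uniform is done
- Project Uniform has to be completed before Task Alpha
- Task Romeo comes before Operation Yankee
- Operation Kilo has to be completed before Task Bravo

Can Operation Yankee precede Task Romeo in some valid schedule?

The constraints give a chain Task Romeo → Operation Yankee, which forces Task Romeo before Operation Yankee.
Hence Operation Yankee can never be scheduled before Task Romeo.

No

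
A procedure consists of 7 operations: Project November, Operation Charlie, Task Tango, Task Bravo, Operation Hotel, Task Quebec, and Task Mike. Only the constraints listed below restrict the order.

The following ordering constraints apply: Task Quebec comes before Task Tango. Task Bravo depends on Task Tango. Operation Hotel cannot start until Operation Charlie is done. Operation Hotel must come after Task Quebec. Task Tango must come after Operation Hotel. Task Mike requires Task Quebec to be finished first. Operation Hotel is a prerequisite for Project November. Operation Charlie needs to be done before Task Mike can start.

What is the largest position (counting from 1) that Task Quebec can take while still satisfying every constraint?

2

Following every chain forward from Task Quebec, the operations that must come later are Project November, Task Tango, Task Bravo, Operation Hotel, Task Mike — 5 of them.
With 5 mandatory successors out of 7 operations total, the latest slot for Task Quebec is 7−5 = 2, and it's reachable by doing all non-successors before Task Quebec.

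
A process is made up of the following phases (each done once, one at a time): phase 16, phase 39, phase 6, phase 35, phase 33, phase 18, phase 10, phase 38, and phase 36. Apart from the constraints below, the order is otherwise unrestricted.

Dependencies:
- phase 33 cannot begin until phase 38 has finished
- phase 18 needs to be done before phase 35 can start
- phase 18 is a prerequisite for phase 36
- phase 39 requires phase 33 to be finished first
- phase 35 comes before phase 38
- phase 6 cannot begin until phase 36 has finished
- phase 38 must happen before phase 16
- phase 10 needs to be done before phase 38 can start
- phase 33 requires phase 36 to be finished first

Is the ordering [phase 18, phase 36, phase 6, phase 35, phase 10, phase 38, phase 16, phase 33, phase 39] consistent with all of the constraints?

Yes

Checking each listed constraint against this order: for instance, phase 36 is in position 2 and phase 33 in position 8, so that constraint holds — and the remaining constraints check out the same way.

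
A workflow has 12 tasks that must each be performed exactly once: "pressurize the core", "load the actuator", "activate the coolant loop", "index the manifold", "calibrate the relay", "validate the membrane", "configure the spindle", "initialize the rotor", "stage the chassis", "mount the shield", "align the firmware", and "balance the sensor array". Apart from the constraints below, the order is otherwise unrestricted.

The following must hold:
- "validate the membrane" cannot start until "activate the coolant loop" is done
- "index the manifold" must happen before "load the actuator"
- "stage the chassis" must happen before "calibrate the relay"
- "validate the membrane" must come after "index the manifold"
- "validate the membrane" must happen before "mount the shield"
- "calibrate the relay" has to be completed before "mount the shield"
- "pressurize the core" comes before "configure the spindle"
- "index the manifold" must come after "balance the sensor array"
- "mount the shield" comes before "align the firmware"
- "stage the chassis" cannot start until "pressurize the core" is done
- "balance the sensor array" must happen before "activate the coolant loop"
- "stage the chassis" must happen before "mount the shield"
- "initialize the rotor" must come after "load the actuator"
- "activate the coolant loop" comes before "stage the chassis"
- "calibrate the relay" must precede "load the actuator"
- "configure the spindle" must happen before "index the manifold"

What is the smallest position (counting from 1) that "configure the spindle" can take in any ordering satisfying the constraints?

Working backwards through the constraints from "configure the spindle", its only required predecessor is "pressurize the core".
With 1 mandatory predecessor, the earliest "configure the spindle" can sit is position 1+1 = 2, and placing just that one first achieves it.

2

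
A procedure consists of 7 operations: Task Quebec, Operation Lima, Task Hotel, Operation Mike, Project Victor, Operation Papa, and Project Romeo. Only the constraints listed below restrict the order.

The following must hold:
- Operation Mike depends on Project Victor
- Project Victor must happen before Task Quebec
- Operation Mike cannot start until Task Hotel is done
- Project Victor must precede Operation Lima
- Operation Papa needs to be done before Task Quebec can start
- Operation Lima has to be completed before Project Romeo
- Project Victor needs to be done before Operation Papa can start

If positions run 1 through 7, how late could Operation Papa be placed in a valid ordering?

Following the constraints forward from Operation Papa, its only required successor is Task Quebec.
With 1 mandatory successor out of 7 operations total, the latest slot for Operation Papa is 7−1 = 6, and it's reachable by doing all non-successors before Operation Papa.

6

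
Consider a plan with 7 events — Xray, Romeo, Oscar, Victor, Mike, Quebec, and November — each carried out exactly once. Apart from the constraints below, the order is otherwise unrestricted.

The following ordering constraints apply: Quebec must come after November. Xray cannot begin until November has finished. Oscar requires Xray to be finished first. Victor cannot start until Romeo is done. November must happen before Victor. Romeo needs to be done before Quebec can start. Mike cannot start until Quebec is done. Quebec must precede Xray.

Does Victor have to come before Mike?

No

No chain of constraints connects Victor to Mike in either direction.
So Victor can come before Mike or after — it is not forced.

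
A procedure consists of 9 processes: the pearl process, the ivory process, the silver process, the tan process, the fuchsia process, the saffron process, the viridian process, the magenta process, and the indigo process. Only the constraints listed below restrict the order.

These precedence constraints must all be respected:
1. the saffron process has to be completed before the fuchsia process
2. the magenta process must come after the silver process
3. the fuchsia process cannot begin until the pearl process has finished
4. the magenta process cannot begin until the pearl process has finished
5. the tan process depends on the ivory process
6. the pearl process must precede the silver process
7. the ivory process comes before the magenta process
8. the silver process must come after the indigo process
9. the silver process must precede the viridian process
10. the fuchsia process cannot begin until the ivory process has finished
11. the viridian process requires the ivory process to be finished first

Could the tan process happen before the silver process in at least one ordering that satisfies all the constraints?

The constraints leave the tan process and the silver process unordered relative to each other; nothing requires the silver process earlier.
That means at least one valid schedule has the tan process before the silver process.

Yes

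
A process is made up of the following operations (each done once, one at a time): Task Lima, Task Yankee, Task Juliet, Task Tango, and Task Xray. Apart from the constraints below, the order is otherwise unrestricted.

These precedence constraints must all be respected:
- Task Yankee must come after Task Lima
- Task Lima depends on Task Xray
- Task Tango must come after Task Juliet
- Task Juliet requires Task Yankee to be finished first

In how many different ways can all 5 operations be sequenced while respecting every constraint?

1

Only Task Xray has no prerequisites, so it must go first.
Continuing from there, at each step only one operation has all its prerequisites placed, so the ordering is fully determined — there is exactly 1.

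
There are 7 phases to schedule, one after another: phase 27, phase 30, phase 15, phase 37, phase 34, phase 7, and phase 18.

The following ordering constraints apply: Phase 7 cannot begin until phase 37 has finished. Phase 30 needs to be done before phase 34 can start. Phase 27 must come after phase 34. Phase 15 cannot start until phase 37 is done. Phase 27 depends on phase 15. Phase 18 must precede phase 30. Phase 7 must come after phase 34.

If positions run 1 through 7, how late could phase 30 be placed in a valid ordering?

The phases that are forced after phase 30, directly or by a chain of constraints, are phase 27, phase 34, phase 7. That's 3 phases.
With 3 mandatory successors out of 7 phases total, the latest slot for phase 30 is 7−3 = 4, and it's reachable by doing all non-successors before phase 30.

4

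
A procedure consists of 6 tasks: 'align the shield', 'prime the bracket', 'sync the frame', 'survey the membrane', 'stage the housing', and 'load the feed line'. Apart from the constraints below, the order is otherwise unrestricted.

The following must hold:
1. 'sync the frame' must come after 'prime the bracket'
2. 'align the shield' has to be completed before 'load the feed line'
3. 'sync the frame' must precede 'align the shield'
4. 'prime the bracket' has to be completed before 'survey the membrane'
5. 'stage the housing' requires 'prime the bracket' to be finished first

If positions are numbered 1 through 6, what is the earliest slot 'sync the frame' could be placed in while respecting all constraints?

2

The only task forced before 'sync the frame' (directly or transitively) is 'prime the bracket'.
With 1 mandatory predecessor, the earliest 'sync the frame' can sit is position 1+1 = 2, and placing just that one first achieves it.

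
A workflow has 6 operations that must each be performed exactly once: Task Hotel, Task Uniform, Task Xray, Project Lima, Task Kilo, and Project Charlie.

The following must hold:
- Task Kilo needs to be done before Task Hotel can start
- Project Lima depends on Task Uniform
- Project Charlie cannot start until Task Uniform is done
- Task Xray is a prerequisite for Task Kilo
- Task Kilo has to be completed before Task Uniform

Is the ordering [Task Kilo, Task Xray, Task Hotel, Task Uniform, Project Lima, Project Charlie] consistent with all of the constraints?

No

In the proposed order, Task Kilo appears before Task Xray.
But one of the constraints requires Task Xray before Task Kilo, so this ordering violates it.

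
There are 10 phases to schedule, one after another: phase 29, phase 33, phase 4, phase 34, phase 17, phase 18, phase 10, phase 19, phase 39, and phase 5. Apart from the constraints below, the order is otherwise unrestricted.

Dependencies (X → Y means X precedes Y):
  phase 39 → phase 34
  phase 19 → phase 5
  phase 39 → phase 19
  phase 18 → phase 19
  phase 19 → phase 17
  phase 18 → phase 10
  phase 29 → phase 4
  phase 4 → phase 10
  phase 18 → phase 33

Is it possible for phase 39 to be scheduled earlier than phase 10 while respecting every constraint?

The constraints leave phase 39 and phase 10 unordered relative to each other; nothing requires phase 10 earlier.
That means at least one valid schedule has phase 39 before phase 10.

Yes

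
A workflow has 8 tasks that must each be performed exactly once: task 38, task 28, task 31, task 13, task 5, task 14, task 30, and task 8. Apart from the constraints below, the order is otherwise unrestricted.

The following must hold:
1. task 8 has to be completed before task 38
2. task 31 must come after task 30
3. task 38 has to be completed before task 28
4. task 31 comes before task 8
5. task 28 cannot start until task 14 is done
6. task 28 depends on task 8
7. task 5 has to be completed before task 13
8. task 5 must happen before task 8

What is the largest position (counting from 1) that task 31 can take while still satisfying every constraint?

5

Every task that must follow task 31 has to come after it. Tracing all chains starting from task 31, those tasks are: task 38, task 28, task 8 — 3 in total.
So at least 3 tasks follow task 31, putting task 31 no later than position 5. That position is achievable by scheduling everything else first.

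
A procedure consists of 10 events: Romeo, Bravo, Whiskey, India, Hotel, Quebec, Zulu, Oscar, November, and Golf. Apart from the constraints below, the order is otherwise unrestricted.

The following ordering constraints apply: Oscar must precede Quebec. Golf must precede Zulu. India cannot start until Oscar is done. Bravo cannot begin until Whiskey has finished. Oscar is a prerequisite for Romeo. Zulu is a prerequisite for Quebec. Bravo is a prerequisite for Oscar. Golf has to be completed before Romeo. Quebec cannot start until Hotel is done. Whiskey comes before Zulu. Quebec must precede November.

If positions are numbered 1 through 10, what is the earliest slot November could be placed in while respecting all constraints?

Every event that must precede November has to come before it. Tracing all chains that end at November, those events are: Bravo, Whiskey, Hotel, Quebec, Zulu, Oscar, Golf — 7 in total.
With 7 mandatory predecessors, the earliest November can sit is position 7+1 = 8, and placing just those 7 first achieves it.

8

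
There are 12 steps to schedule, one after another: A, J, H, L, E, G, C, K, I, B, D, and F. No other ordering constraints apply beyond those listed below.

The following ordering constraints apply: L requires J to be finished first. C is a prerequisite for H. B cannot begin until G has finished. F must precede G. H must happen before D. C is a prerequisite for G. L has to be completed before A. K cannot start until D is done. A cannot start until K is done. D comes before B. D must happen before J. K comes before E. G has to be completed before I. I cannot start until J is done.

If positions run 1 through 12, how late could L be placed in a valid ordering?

11

The only step forced after L (directly or by a chain) is A.
So at least 1 step follows L, putting L no later than position 11. That position is achievable by scheduling everything else first.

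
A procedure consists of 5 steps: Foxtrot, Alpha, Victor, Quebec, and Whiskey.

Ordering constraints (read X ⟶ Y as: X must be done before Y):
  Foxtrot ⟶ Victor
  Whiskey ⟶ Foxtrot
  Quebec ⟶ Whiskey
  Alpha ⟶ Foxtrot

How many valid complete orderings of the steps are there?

3

The steps with no prerequisites are Alpha, Quebec; any of them can be placed first.
Systematically extending each partial ordering one step at a time and counting, there are 3 complete orderings.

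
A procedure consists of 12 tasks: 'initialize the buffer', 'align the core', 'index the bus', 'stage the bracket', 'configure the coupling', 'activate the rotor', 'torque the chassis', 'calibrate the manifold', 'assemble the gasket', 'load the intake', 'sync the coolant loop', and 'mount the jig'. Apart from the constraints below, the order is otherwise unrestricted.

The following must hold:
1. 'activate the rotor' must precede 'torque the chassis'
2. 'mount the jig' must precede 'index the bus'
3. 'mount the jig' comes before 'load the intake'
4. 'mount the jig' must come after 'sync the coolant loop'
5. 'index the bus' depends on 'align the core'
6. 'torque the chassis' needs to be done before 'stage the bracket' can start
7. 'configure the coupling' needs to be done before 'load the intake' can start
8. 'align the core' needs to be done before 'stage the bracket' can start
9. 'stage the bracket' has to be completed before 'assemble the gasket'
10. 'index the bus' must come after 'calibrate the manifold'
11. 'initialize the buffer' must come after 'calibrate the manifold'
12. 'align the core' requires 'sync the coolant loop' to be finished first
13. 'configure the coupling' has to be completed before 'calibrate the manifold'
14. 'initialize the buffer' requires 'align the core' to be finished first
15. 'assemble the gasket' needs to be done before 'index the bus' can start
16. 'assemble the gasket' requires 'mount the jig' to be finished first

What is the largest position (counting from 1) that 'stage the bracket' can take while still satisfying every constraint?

Every task that must follow 'stage the bracket' has to come after it. Tracing all chains starting from 'stage the bracket', those tasks are: 'index the bus', 'assemble the gasket' — 2 in total.
With 2 mandatory successors out of 12 tasks total, the latest slot for 'stage the bracket' is 12−2 = 10, and it's reachable by doing all non-successors before 'stage the bracket'.

10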